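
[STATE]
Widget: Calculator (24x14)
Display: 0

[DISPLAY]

                       0
┌───┬───┬───┬───┐       
│ 7 │ 8 │ 9 │ ÷ │       
├───┼───┼───┼───┤       
│ 4 │ 5 │ 6 │ × │       
├───┼───┼───┼───┤       
│ 1 │ 2 │ 3 │ - │       
├───┼───┼───┼───┤       
│ 0 │ . │ = │ + │       
├───┼───┼───┼───┤       
│ C │ MC│ MR│ M+│       
└───┴───┴───┴───┘       
                        
                        


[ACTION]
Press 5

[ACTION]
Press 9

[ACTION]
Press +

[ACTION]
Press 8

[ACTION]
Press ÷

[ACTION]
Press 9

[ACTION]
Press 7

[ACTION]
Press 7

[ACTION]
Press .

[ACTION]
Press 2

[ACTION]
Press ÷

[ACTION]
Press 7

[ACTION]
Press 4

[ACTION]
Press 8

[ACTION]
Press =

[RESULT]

         9.166208813e-05
┌───┬───┬───┬───┐       
│ 7 │ 8 │ 9 │ ÷ │       
├───┼───┼───┼───┤       
│ 4 │ 5 │ 6 │ × │       
├───┼───┼───┼───┤       
│ 1 │ 2 │ 3 │ - │       
├───┼───┼───┼───┤       
│ 0 │ . │ = │ + │       
├───┼───┼───┼───┤       
│ C │ MC│ MR│ M+│       
└───┴───┴───┴───┘       
                        
                        


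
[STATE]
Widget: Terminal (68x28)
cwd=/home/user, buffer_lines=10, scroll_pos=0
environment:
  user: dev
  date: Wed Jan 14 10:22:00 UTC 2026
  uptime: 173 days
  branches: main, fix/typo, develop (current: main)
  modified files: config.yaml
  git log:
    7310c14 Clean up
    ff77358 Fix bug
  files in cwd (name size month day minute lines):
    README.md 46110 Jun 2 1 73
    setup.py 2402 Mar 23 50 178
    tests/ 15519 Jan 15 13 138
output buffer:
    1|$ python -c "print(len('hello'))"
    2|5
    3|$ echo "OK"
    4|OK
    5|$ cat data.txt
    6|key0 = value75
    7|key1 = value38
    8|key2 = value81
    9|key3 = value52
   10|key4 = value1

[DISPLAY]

$ python -c "print(len('hello'))"                                   
5                                                                   
$ echo "OK"                                                         
OK                                                                  
$ cat data.txt                                                      
key0 = value75                                                      
key1 = value38                                                      
key2 = value81                                                      
key3 = value52                                                      
key4 = value1                                                       
$ █                                                                 
                                                                    
                                                                    
                                                                    
                                                                    
                                                                    
                                                                    
                                                                    
                                                                    
                                                                    
                                                                    
                                                                    
                                                                    
                                                                    
                                                                    
                                                                    
                                                                    
                                                                    


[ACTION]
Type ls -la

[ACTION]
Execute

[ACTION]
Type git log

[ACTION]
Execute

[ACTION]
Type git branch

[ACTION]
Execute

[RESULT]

$ python -c "print(len('hello'))"                                   
5                                                                   
$ echo "OK"                                                         
OK                                                                  
$ cat data.txt                                                      
key0 = value75                                                      
key1 = value38                                                      
key2 = value81                                                      
key3 = value52                                                      
key4 = value1                                                       
$ ls -la                                                            
-rw-r--r--  1 dev group    46110 Jun  2 10:01 README.md             
-rw-r--r--  1 dev group     2402 Mar 23 10:50 setup.py              
drwxr-xr-x  1 dev group    15519 Jan 15 10:13 tests/                
$ git log                                                           
7310c14 Clean up                                                    
ff77358 Fix bug                                                     
$ git branch                                                        
* main                                                              
  fix/typo                                                          
  develop                                                           
$ █                                                                 
                                                                    
                                                                    
                                                                    
                                                                    
                                                                    
                                                                    


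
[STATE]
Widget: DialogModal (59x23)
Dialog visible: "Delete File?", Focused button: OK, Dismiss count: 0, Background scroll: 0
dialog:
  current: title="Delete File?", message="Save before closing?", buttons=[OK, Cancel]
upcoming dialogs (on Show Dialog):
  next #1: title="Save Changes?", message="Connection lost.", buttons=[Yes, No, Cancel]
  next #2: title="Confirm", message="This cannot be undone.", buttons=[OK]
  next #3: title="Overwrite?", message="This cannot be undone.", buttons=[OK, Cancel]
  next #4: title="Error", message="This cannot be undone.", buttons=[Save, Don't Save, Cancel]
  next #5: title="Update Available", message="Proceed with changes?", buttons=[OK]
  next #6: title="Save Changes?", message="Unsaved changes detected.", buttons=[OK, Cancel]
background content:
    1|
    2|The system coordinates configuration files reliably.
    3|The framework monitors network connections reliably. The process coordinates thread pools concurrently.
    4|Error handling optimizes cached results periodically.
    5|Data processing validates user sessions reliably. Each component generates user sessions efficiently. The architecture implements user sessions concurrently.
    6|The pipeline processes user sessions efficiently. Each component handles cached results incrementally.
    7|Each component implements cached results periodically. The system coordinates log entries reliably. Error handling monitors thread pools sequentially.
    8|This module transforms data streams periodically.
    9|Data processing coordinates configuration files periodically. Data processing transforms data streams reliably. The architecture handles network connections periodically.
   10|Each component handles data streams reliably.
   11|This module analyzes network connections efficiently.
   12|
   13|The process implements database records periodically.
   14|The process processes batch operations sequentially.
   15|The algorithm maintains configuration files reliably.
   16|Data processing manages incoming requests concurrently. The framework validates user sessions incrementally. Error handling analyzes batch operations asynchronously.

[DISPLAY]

                                                           
The system coordinates configuration files reliably.       
The framework monitors network connections reliably. The pr
Error handling optimizes cached results periodically.      
Data processing validates user sessions reliably. Each comp
The pipeline processes user sessions efficiently. Each comp
Each component implements cached results periodically. The 
This module transforms data streams periodically.          
Data processing coordinates configuration files periodicall
Each component ha┌──────────────────────┐bly.              
This module analy│     Delete File?     │efficiently.      
                 │ Save before closing? │                  
The process imple│    [OK]  Cancel      │eriodically.      
The process proce└──────────────────────┘quentially.       
The algorithm maintains configuration files reliably.      
Data processing manages incoming requests concurrently. The
                                                           
                                                           
                                                           
                                                           
                                                           
                                                           
                                                           


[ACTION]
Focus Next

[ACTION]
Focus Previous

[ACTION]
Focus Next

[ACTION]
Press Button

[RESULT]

                                                           
The system coordinates configuration files reliably.       
The framework monitors network connections reliably. The pr
Error handling optimizes cached results periodically.      
Data processing validates user sessions reliably. Each comp
The pipeline processes user sessions efficiently. Each comp
Each component implements cached results periodically. The 
This module transforms data streams periodically.          
Data processing coordinates configuration files periodicall
Each component handles data streams reliably.              
This module analyzes network connections efficiently.      
                                                           
The process implements database records periodically.      
The process processes batch operations sequentially.       
The algorithm maintains configuration files reliably.      
Data processing manages incoming requests concurrently. The
                                                           
                                                           
                                                           
                                                           
                                                           
                                                           
                                                           


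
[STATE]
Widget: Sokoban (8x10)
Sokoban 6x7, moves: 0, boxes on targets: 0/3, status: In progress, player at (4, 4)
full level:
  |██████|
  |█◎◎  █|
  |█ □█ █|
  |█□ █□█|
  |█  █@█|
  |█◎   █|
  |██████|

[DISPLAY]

██████  
█◎◎  █  
█ □█ █  
█□ █□█  
█  █@█  
█◎   █  
██████  
Moves: 0
        
        


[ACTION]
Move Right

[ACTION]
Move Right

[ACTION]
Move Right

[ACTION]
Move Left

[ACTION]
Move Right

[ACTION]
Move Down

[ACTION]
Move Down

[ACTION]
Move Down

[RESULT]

██████  
█◎◎  █  
█ □█ █  
█□ █□█  
█  █ █  
█◎  @█  
██████  
Moves: 1
        
        


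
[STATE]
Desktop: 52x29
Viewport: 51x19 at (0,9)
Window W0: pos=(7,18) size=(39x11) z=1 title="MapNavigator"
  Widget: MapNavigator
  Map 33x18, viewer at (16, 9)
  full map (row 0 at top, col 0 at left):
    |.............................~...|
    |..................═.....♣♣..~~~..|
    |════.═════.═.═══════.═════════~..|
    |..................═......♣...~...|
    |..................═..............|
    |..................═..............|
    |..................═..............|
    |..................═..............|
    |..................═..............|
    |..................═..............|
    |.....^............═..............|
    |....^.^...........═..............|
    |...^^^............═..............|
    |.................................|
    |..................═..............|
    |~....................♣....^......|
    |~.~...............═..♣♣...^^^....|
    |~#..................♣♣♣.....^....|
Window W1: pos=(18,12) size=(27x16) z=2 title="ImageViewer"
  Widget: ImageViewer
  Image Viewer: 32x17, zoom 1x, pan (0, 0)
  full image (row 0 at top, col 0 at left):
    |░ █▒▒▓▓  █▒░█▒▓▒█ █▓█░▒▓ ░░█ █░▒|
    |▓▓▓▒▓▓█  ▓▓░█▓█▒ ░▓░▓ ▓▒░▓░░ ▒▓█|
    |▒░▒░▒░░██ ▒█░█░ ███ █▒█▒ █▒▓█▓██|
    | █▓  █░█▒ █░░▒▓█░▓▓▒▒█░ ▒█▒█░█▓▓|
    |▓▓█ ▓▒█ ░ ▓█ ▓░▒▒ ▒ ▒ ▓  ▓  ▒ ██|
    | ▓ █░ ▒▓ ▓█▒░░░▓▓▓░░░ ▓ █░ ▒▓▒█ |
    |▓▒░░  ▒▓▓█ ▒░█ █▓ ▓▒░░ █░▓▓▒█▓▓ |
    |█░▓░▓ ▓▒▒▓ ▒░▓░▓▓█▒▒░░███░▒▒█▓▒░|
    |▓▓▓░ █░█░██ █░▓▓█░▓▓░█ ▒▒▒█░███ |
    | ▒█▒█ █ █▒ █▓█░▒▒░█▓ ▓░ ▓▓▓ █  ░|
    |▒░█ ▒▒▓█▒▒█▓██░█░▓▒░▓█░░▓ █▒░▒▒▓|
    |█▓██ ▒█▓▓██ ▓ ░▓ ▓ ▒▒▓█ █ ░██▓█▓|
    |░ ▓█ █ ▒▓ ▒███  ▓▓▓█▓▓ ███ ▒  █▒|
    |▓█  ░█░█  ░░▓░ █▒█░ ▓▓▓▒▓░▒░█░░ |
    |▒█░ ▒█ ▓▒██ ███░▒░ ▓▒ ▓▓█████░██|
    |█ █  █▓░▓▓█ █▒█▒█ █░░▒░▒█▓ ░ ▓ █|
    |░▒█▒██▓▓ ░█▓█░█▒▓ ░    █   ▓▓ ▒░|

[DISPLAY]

                                                   
                                                   
                                                   
                  ┏━━━━━━━━━━━━━━━━━━━━━━━━━┓      
                  ┃ ImageViewer             ┃      
                  ┠─────────────────────────┨      
                  ┃░ █▒▒▓▓  █▒░█▒▓▒█ █▓█░▒▓ ┃      
                  ┃▓▓▓▒▓▓█  ▓▓░█▓█▒ ░▓░▓ ▓▒░┃      
                  ┃▒░▒░▒░░██ ▒█░█░ ███ █▒█▒ ┃      
       ┏━━━━━━━━━━┃ █▓  █░█▒ █░░▒▓█░▓▓▒▒█░ ▒┃┓     
       ┃ MapNaviga┃▓▓█ ▓▒█ ░ ▓█ ▓░▒▒ ▒ ▒ ▓  ┃┃     
       ┠──────────┃ ▓ █░ ▒▓ ▓█▒░░░▓▓▓░░░ ▓ █┃┨     
       ┃  ........┃▓▒░░  ▒▓▓█ ▒░█ █▓ ▓▒░░ █░┃┃     
       ┃  ........┃█░▓░▓ ▓▒▒▓ ▒░▓░▓▓█▒▒░░███┃┃     
       ┃  ........┃▓▓▓░ █░█░██ █░▓▓█░▓▓░█ ▒▒┃┃     
       ┃  ........┃ ▒█▒█ █ █▒ █▓█░▒▒░█▓ ▓░ ▓┃┃     
       ┃  .....^..┃▒░█ ▒▒▓█▒▒█▓██░█░▓▒░▓█░░▓┃┃     
       ┃  ....^.^.┃█▓██ ▒█▓▓██ ▓ ░▓ ▓ ▒▒▓█ █┃┃     
       ┃  ...^^^..┗━━━━━━━━━━━━━━━━━━━━━━━━━┛┃     


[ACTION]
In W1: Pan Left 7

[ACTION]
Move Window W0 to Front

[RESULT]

                                                   
                                                   
                                                   
                  ┏━━━━━━━━━━━━━━━━━━━━━━━━━┓      
                  ┃ ImageViewer             ┃      
                  ┠─────────────────────────┨      
                  ┃░ █▒▒▓▓  █▒░█▒▓▒█ █▓█░▒▓ ┃      
                  ┃▓▓▓▒▓▓█  ▓▓░█▓█▒ ░▓░▓ ▓▒░┃      
                  ┃▒░▒░▒░░██ ▒█░█░ ███ █▒█▒ ┃      
       ┏━━━━━━━━━━━━━━━━━━━━━━━━━━━━━━━━━━━━━┓     
       ┃ MapNavigator                        ┃     
       ┠─────────────────────────────────────┨     
       ┃  ..................═..............  ┃     
       ┃  ..................═..............  ┃     
       ┃  ..................═..............  ┃     
       ┃  ................@.═..............  ┃     
       ┃  .....^............═..............  ┃     
       ┃  ....^.^...........═..............  ┃     
       ┃  ...^^^............═..............  ┃     


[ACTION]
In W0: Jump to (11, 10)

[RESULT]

                                                   
                                                   
                                                   
                  ┏━━━━━━━━━━━━━━━━━━━━━━━━━┓      
                  ┃ ImageViewer             ┃      
                  ┠─────────────────────────┨      
                  ┃░ █▒▒▓▓  █▒░█▒▓▒█ █▓█░▒▓ ┃      
                  ┃▓▓▓▒▓▓█  ▓▓░█▓█▒ ░▓░▓ ▓▒░┃      
                  ┃▒░▒░▒░░██ ▒█░█░ ███ █▒█▒ ┃      
       ┏━━━━━━━━━━━━━━━━━━━━━━━━━━━━━━━━━━━━━┓     
       ┃ MapNavigator                        ┃     
       ┠─────────────────────────────────────┨     
       ┃       ..................═...........┃     
       ┃       ..................═...........┃     
       ┃       ..................═...........┃     
       ┃       .....^.....@......═...........┃     
       ┃       ....^.^...........═...........┃     
       ┃       ...^^^............═...........┃     
       ┃       ..............................┃     


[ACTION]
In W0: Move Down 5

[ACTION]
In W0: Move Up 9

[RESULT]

                                                   
                                                   
                                                   
                  ┏━━━━━━━━━━━━━━━━━━━━━━━━━┓      
                  ┃ ImageViewer             ┃      
                  ┠─────────────────────────┨      
                  ┃░ █▒▒▓▓  █▒░█▒▓▒█ █▓█░▒▓ ┃      
                  ┃▓▓▓▒▓▓█  ▓▓░█▓█▒ ░▓░▓ ▓▒░┃      
                  ┃▒░▒░▒░░██ ▒█░█░ ███ █▒█▒ ┃      
       ┏━━━━━━━━━━━━━━━━━━━━━━━━━━━━━━━━━━━━━┓     
       ┃ MapNavigator                        ┃     
       ┠─────────────────────────────────────┨     
       ┃       ..................═......♣...~┃     
       ┃       ..................═...........┃     
       ┃       ..................═...........┃     
       ┃       ...........@......═...........┃     
       ┃       ..................═...........┃     
       ┃       ..................═...........┃     
       ┃       ..................═...........┃     


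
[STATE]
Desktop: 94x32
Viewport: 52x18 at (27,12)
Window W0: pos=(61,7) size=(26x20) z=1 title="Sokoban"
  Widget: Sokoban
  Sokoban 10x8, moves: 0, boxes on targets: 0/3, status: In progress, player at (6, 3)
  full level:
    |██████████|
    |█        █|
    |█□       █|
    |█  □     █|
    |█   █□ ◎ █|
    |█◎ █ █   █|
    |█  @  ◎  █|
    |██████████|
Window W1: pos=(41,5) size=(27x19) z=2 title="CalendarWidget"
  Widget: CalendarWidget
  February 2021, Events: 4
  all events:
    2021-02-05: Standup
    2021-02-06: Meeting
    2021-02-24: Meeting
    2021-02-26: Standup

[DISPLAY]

              ┃15 16 17 18 19 20 21     ┃   █       
              ┃22 23 24* 25 26* 27 28   ┃   █       
              ┃                         ┃ ◎ █       
              ┃                         ┃   █       
              ┃                         ┃◎  █       
              ┃                         ┃████       
              ┃                         ┃ 0  0/3    
              ┃                         ┃           
              ┃                         ┃           
              ┃                         ┃           
              ┃                         ┃           
              ┗━━━━━━━━━━━━━━━━━━━━━━━━━┛           
                                  ┃                 
                                  ┃                 
                                  ┗━━━━━━━━━━━━━━━━━
                                                    
                                                    
                                                    


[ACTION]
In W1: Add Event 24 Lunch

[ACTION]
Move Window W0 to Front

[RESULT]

              ┃15 16 17 18 19 20 2┃█□       █       
              ┃22 23 24* 25 26* 27┃█  □     █       
              ┃                   ┃█   █□ ◎ █       
              ┃                   ┃█◎ █ █   █       
              ┃                   ┃█  @  ◎  █       
              ┃                   ┃██████████       
              ┃                   ┃Moves: 0  0/3    
              ┃                   ┃                 
              ┃                   ┃                 
              ┃                   ┃                 
              ┃                   ┃                 
              ┗━━━━━━━━━━━━━━━━━━━┃                 
                                  ┃                 
                                  ┃                 
                                  ┗━━━━━━━━━━━━━━━━━
                                                    
                                                    
                                                    


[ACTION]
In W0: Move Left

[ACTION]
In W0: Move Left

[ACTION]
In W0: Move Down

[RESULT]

              ┃15 16 17 18 19 20 2┃█□       █       
              ┃22 23 24* 25 26* 27┃█  □     █       
              ┃                   ┃█   █□ ◎ █       
              ┃                   ┃█◎ █ █   █       
              ┃                   ┃█@    ◎  █       
              ┃                   ┃██████████       
              ┃                   ┃Moves: 2  0/3    
              ┃                   ┃                 
              ┃                   ┃                 
              ┃                   ┃                 
              ┃                   ┃                 
              ┗━━━━━━━━━━━━━━━━━━━┃                 
                                  ┃                 
                                  ┃                 
                                  ┗━━━━━━━━━━━━━━━━━
                                                    
                                                    
                                                    


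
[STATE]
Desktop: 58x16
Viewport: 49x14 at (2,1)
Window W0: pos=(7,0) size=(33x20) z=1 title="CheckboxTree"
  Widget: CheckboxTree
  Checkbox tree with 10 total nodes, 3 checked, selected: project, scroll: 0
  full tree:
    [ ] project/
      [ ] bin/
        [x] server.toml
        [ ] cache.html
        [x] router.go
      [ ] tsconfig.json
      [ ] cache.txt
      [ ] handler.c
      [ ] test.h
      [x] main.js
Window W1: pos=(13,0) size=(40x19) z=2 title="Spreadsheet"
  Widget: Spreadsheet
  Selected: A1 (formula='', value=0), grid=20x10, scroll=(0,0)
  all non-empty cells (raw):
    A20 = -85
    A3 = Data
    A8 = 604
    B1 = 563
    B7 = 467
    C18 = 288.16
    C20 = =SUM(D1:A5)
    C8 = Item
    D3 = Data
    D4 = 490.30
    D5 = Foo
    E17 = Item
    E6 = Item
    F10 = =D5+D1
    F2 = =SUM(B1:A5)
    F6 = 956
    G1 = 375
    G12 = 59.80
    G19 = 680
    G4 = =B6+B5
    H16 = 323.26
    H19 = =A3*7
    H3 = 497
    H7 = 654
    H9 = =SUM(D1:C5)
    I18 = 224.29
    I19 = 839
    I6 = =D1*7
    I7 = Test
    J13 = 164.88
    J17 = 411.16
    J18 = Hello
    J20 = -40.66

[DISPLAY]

     ┃ Chec┃ Spreadsheet                         
     ┠─────┠─────────────────────────────────────
     ┃>[-] ┃A1:                                  
     ┃   [-┃       A       B       C       D     
     ┃     ┃-------------------------------------
     ┃     ┃  1      [0]     563       0       0 
     ┃     ┃  2        0       0       0       0 
     ┃   [ ┃  3 Data           0       0Data     
     ┃   [ ┃  4        0       0       0  490.30 
     ┃   [ ┃  5        0       0       0Foo      
     ┃   [ ┃  6        0       0       0       0I
     ┃   [x┃  7        0     467       0       0 
     ┃     ┃  8      604       0Item           0 
     ┃     ┃  9        0       0       0       0 


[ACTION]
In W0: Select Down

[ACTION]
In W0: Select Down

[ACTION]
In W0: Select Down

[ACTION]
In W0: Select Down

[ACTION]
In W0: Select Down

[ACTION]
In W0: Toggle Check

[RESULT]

     ┃ Chec┃ Spreadsheet                         
     ┠─────┠─────────────────────────────────────
     ┃ [-] ┃A1:                                  
     ┃   [-┃       A       B       C       D     
     ┃     ┃-------------------------------------
     ┃     ┃  1      [0]     563       0       0 
     ┃     ┃  2        0       0       0       0 
     ┃>  [x┃  3 Data           0       0Data     
     ┃   [ ┃  4        0       0       0  490.30 
     ┃   [ ┃  5        0       0       0Foo      
     ┃   [ ┃  6        0       0       0       0I
     ┃   [x┃  7        0     467       0       0 
     ┃     ┃  8      604       0Item           0 
     ┃     ┃  9        0       0       0       0 


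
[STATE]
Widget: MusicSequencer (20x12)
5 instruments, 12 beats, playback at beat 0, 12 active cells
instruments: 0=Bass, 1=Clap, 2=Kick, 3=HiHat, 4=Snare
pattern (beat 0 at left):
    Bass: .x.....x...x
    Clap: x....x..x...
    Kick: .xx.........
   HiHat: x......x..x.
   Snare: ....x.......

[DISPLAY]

      ▼12345678901  
  Bass·█·····█···█  
  Clap█····█··█···  
  Kick·██·········  
 HiHat█······█··█·  
 Snare····█·······  
                    
                    
                    
                    
                    
                    


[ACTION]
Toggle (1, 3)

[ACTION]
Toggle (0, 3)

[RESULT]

      ▼12345678901  
  Bass·█·█···█···█  
  Clap█··█·█··█···  
  Kick·██·········  
 HiHat█······█··█·  
 Snare····█·······  
                    
                    
                    
                    
                    
                    


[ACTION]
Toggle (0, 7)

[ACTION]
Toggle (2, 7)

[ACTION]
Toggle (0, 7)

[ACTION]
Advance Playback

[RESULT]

      0▼2345678901  
  Bass·█·█···█···█  
  Clap█··█·█··█···  
  Kick·██····█····  
 HiHat█······█··█·  
 Snare····█·······  
                    
                    
                    
                    
                    
                    


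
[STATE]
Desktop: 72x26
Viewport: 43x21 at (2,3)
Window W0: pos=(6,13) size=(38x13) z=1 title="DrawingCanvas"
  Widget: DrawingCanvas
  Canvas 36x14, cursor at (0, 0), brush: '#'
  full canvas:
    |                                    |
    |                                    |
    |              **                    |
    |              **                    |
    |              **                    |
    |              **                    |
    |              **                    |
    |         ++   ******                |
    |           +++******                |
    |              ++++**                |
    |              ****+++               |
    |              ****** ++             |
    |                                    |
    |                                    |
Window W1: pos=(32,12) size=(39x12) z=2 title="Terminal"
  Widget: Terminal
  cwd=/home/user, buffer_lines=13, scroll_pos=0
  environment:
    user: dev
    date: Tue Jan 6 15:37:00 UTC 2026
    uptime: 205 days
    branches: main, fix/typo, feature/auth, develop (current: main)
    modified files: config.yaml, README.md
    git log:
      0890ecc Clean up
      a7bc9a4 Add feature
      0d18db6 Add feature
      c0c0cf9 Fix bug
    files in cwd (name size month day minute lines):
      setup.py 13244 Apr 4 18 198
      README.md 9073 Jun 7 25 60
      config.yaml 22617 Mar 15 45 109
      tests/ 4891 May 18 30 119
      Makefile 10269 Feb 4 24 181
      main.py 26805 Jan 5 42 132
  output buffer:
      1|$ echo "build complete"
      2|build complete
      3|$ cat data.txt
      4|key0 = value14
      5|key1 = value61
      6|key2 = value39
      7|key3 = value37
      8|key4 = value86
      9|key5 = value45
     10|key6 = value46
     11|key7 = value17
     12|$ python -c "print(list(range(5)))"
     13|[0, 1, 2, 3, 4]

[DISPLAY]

                                           
                                           
                                           
                                           
                                           
                                           
                                           
                                           
                                           
                              ┏━━━━━━━━━━━━
    ┏━━━━━━━━━━━━━━━━━━━━━━━━━┃ Terminal   
    ┃ DrawingCanvas           ┠────────────
    ┠─────────────────────────┃$ echo "buil
    ┃+                        ┃build comple
    ┃                         ┃$ cat data.t
    ┃              **         ┃key0 = value
    ┃              **         ┃key1 = value
    ┃              **         ┃key2 = value
    ┃              **         ┃key3 = value
    ┃              **         ┃key4 = value
    ┃         ++   ******     ┗━━━━━━━━━━━━


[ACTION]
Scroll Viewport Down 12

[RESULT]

                                           
                                           
                                           
                                           
                                           
                                           
                                           
                              ┏━━━━━━━━━━━━
    ┏━━━━━━━━━━━━━━━━━━━━━━━━━┃ Terminal   
    ┃ DrawingCanvas           ┠────────────
    ┠─────────────────────────┃$ echo "buil
    ┃+                        ┃build comple
    ┃                         ┃$ cat data.t
    ┃              **         ┃key0 = value
    ┃              **         ┃key1 = value
    ┃              **         ┃key2 = value
    ┃              **         ┃key3 = value
    ┃              **         ┃key4 = value
    ┃         ++   ******     ┗━━━━━━━━━━━━
    ┃           +++******                ┃ 
    ┗━━━━━━━━━━━━━━━━━━━━━━━━━━━━━━━━━━━━┛ 


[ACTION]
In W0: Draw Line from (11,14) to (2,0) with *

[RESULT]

                                           
                                           
                                           
                                           
                                           
                                           
                                           
                              ┏━━━━━━━━━━━━
    ┏━━━━━━━━━━━━━━━━━━━━━━━━━┃ Terminal   
    ┃ DrawingCanvas           ┠────────────
    ┠─────────────────────────┃$ echo "buil
    ┃+                        ┃build comple
    ┃                         ┃$ cat data.t
    ┃*             **         ┃key0 = value
    ┃ **           **         ┃key1 = value
    ┃   *          **         ┃key2 = value
    ┃    **        **         ┃key3 = value
    ┃      *       **         ┃key4 = value
    ┃       **++   ******     ┗━━━━━━━━━━━━
    ┃         **+++******                ┃ 
    ┗━━━━━━━━━━━━━━━━━━━━━━━━━━━━━━━━━━━━┛ 


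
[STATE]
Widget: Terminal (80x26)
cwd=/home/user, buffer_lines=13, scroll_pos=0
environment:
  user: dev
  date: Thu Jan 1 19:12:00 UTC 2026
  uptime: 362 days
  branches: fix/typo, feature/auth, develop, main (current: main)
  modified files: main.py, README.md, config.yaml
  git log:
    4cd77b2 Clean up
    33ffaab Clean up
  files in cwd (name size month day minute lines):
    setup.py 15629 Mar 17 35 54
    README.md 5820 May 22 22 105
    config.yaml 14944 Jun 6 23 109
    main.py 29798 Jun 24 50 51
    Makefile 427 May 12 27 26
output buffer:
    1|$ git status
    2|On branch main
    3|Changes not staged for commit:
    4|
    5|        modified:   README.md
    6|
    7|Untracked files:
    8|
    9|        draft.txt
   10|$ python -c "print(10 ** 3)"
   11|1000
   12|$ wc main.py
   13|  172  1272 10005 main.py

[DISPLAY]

$ git status                                                                    
On branch main                                                                  
Changes not staged for commit:                                                  
                                                                                
        modified:   README.md                                                   
                                                                                
Untracked files:                                                                
                                                                                
        draft.txt                                                               
$ python -c "print(10 ** 3)"                                                    
1000                                                                            
$ wc main.py                                                                    
  172  1272 10005 main.py                                                       
$ █                                                                             
                                                                                
                                                                                
                                                                                
                                                                                
                                                                                
                                                                                
                                                                                
                                                                                
                                                                                
                                                                                
                                                                                
                                                                                


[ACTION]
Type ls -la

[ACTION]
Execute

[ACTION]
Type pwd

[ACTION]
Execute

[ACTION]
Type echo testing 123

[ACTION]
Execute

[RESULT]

$ git status                                                                    
On branch main                                                                  
Changes not staged for commit:                                                  
                                                                                
        modified:   README.md                                                   
                                                                                
Untracked files:                                                                
                                                                                
        draft.txt                                                               
$ python -c "print(10 ** 3)"                                                    
1000                                                                            
$ wc main.py                                                                    
  172  1272 10005 main.py                                                       
$ ls -la                                                                        
-rw-r--r--  1 dev group    15629 Mar 17 10:35 setup.py                          
-rw-r--r--  1 dev group     5820 May 22 10:22 README.md                         
-rw-r--r--  1 dev group    14944 Jun  6 10:23 config.yaml                       
-rw-r--r--  1 dev group    29798 Jun 24 10:50 main.py                           
-rw-r--r--  1 dev group      427 May 12 10:27 Makefile                          
$ pwd                                                                           
/home/user                                                                      
$ echo testing 123                                                              
testing 123                                                                     
$ █                                                                             
                                                                                
                                                                                


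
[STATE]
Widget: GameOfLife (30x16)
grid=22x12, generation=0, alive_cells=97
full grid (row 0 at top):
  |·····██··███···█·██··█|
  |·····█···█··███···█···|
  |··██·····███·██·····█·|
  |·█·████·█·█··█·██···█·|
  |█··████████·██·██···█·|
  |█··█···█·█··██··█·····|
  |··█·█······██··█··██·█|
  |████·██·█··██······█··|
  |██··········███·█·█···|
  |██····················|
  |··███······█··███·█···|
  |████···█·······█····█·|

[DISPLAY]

Gen: 0                        
·····██··███···█·██··█        
·····█···█··███···█···        
··██·····███·██·····█·        
·█·████·█·█··█·██···█·        
█··████████·██·██···█·        
█··█···█·█··██··█·····        
··█·█······██··█··██·█        
████·██·█··██······█··        
██··········███·█·█···        
██····················        
··███······█··███·█···        
████···█·······█····█·        
                              
                              
                              


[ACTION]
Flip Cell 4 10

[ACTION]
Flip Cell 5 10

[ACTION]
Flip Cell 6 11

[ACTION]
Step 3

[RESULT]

Gen: 3                        
···███·██████·█·██····        
··█···█·████··█·······        
·██·██·········██···█·        
████············█·███·        
█···············██···█        
······█·········██··██        
·███···█·█·██·███···██        
··██···██··█·█··█·····        
········█··█····█·····        
···██······█····██····        
············█·█·██····        
·············███······        
                              
                              
                              


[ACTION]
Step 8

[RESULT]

Gen: 11                       
··███████·············        
········█·········███·        
·█··█··█·······█·····█        
·█··█·········█····█·█        
···█···········█·██··█        
·██····██········█████        
·██··█···█······███···        
·██··█·█·█·█····███···        
█·····████·█··········        
·██······█············        
·······██·············        
······················        
                              
                              
                              
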